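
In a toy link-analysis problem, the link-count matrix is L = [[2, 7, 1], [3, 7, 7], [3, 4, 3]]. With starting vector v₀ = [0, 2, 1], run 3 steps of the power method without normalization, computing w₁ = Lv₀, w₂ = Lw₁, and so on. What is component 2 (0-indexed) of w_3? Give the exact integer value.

w1 = Lv₀ = (2·0 + 7·2 + 1·1; 3·0 + 7·2 + 7·1; 3·0 + 4·2 + 3·1) = (15, 21, 11)
w2 = Lw1 = (2·15 + 7·21 + 1·11; 3·15 + 7·21 + 7·11; 3·15 + 4·21 + 3·11) = (188, 269, 162)
w3 = Lw2 = (2421, 3581, 2126)
The requested component of w3 is 2126.

2126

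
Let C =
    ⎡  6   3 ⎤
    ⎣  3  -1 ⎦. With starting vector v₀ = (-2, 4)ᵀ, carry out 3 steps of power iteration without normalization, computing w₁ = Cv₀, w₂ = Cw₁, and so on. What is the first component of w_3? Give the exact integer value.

-150

w1 = Cv₀ = (6·(-2) + 3·4; 3·(-2) + (-1)·4) = (0, -10)
w2 = Cw1 = (6·0 + 3·(-10); 3·0 + (-1)·(-10)) = (-30, 10)
w3 = Cw2 = (-150, -100)
The requested component of w3 is -150.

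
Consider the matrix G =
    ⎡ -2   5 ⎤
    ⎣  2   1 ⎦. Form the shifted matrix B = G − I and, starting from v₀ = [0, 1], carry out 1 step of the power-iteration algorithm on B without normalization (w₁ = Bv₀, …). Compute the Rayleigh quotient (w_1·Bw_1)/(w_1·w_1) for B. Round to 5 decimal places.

-3.00000

B = G − I has rows (-3, 5); (2, 0)
w1 = Bv₀ = (5, 0)
Bw1 = (-15, 10)
w1·Bw1 = -75; w1·w1 = 25; μ ≈ -75/25 = -3.00000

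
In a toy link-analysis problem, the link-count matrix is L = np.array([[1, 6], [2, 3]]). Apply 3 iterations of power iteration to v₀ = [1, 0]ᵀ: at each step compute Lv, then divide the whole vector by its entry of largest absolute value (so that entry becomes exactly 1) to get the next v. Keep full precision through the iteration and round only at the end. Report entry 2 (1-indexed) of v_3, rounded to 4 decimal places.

0.8197

Lv0 = (1.00000, 2.00000); divide by 2.00000 → v1 = (0.50000, 1.00000)
Lv1 = (6.50000, 4.00000); divide by 6.50000 → v2 = (1.00000, 0.61538)
Lv2 = (4.69231, 3.84615); divide by 4.69231 → v3 = (1.00000, 0.81967)
Requested entry of v3: 50/61 = 0.8197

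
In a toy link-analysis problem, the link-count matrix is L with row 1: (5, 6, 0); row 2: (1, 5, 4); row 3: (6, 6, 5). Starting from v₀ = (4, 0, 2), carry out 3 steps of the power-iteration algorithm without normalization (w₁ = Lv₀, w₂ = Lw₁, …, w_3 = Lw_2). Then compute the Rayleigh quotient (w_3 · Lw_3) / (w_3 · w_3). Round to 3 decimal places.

w1 = Lv₀ = (5·4 + 6·0 + 0·2; 1·4 + 5·0 + 4·2; 6·4 + 6·0 + 5·2) = (20, 12, 34)
w2 = Lw1 = (5·20 + 6·12 + 0·34; 1·20 + 5·12 + 4·34; 6·20 + 6·12 + 5·34) = (172, 216, 362)
w3 = Lw2 = (2156, 2700, 4138)
Lw3 = (26980, 32208, 49826)
w3·Lw3 = 2156·26980 + 2700·32208 + 4138·49826 = 351310468; w3·w3 = 2156·2156 + 2700·2700 + 4138·4138 = 29061380
λ ≈ 351310468/29061380 = 12.089

λ ≈ 12.089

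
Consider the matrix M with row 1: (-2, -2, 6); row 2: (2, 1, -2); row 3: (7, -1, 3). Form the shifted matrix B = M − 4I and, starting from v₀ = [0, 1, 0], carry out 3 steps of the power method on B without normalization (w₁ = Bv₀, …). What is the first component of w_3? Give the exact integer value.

-146

B = M − 4I has rows (-6, -2, 6); (2, -3, -2); (7, -1, -1)
w1 = Bv₀ = ((-6)·0 + (-2)·1 + 6·0; 2·0 + (-3)·1 + (-2)·0; 7·0 + (-1)·1 + (-1)·0) = (-2, -3, -1)
w2 = Bw1 = ((-6)·(-2) + (-2)·(-3) + 6·(-1); 2·(-2) + (-3)·(-3) + (-2)·(-1); 7·(-2) + (-1)·(-3) + (-1)·(-1)) = (12, 7, -10)
w3 = Bw2 = (-146, 23, 87)
Requested component of w3: -146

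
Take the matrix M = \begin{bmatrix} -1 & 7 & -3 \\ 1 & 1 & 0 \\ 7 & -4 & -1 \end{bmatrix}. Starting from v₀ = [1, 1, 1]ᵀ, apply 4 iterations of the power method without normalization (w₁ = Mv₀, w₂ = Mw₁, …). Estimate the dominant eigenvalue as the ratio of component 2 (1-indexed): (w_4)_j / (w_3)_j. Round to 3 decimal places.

0.700

w1 = Mv₀ = (3, 2, 2)
w2 = Mw1 = (5, 5, 11)
w3 = Mw2 = (-3, 10, 4)
w4 = Mw3 = (61, 7, -65)
Ratio at component: 7 / 10 = 0.700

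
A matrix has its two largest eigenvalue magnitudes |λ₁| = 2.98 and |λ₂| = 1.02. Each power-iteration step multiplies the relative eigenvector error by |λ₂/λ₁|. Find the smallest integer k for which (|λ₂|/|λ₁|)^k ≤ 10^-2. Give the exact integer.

|λ₂/λ₁| = 1.02/2.98 = 0.34228
Need k ≥ ln(10^-2) / ln(0.34228) = -4.6052 / -1.0721 ≈ 4.295
Smallest integer k satisfying the bound: 5

5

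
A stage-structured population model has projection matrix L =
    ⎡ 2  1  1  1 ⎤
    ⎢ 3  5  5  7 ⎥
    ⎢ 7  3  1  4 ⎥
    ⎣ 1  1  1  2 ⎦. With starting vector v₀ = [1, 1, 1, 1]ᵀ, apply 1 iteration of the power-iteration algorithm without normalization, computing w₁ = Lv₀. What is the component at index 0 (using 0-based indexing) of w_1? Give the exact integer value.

w1 = Lv₀ = (5, 20, 15, 5)
The requested component of w1 is 5.

5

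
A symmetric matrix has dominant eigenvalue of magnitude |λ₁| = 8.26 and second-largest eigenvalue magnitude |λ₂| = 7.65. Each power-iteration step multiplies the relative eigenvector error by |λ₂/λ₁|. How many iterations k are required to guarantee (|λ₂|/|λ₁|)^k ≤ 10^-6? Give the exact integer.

181

|λ₂/λ₁| = 7.65/8.26 = 0.92615
Need k ≥ ln(10^-6) / ln(0.92615) = -13.8155 / -0.0767 ≈ 180.080
Smallest integer k satisfying the bound: 181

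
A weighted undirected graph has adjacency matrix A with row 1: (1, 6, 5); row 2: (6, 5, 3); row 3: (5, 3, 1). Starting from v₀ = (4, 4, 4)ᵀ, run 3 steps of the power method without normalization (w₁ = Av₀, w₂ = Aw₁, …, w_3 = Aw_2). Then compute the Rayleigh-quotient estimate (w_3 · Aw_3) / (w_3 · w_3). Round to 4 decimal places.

w1 = Av₀ = (48, 56, 36)
w2 = Aw1 = (564, 676, 444)
w3 = Aw2 = (6840, 8096, 5292)
Aw3 = (81876, 97396, 63780)
w3·Aw3 = 6840·81876 + 8096·97396 + 5292·63780 = 1686073616; w3·w3 = 6840·6840 + 8096·8096 + 5292·5292 = 140336080
λ ≈ 1686073616/140336080 = 12.0145

12.0145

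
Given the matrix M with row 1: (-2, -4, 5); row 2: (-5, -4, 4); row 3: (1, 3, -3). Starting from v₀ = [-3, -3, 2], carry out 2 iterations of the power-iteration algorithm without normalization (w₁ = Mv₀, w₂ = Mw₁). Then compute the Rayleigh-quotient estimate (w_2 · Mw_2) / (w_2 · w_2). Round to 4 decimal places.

w1 = Mv₀ = (28, 35, -18)
w2 = Mw1 = (-286, -352, 187)
Mw2 = (2915, 3586, -1903)
w2·Mw2 = (-286)·2915 + (-352)·3586 + 187·(-1903) = -2451823; w2·w2 = (-286)·(-286) + (-352)·(-352) + 187·187 = 240669
λ ≈ -2451823/240669 = -10.1875

-10.1875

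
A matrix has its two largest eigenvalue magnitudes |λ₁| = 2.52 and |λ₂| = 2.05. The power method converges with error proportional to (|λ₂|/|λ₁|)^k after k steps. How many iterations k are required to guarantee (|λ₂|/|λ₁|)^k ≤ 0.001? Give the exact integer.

|λ₂/λ₁| = 2.05/2.52 = 0.81349
Need k ≥ ln(0.001) / ln(0.81349) = -6.9078 / -0.2064 ≈ 33.465
Smallest integer k satisfying the bound: 34

34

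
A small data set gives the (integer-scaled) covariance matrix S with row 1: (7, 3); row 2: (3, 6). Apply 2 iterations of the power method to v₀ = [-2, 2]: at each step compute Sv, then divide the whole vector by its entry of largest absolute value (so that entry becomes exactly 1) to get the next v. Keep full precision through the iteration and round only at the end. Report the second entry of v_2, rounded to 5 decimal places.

Sv0 = (-8.000000, 6.000000); divide by -8.000000 → v1 = (1.000000, -0.750000)
Sv1 = (4.750000, -1.500000); divide by 4.750000 → v2 = (1.000000, -0.315789)
Requested entry of v2: 12/-38 = -0.31579

-0.31579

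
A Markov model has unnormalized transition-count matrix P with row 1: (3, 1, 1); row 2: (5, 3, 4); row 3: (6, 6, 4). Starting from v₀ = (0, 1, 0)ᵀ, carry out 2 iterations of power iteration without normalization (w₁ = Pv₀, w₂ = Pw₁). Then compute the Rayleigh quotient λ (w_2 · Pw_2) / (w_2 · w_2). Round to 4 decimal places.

λ ≈ 10.0175

w1 = Pv₀ = (3·0 + 1·1 + 1·0; 5·0 + 3·1 + 4·0; 6·0 + 6·1 + 4·0) = (1, 3, 6)
w2 = Pw1 = (3·1 + 1·3 + 1·6; 5·1 + 3·3 + 4·6; 6·1 + 6·3 + 4·6) = (12, 38, 48)
Pw2 = (122, 366, 492)
w2·Pw2 = 12·122 + 38·366 + 48·492 = 38988; w2·w2 = 12·12 + 38·38 + 48·48 = 3892
λ ≈ 38988/3892 = 10.0175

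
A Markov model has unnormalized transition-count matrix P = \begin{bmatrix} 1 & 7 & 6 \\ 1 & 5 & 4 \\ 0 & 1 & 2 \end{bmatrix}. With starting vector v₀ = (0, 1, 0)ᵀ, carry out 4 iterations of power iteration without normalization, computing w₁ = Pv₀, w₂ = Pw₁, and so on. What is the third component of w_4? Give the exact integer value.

356

w1 = Pv₀ = (1·0 + 7·1 + 6·0; 1·0 + 5·1 + 4·0; 0·0 + 1·1 + 2·0) = (7, 5, 1)
w2 = Pw1 = (1·7 + 7·5 + 6·1; 1·7 + 5·5 + 4·1; 0·7 + 1·5 + 2·1) = (48, 36, 7)
w3 = Pw2 = (342, 256, 50)
w4 = Pw3 = (2434, 1822, 356)
The requested component of w4 is 356.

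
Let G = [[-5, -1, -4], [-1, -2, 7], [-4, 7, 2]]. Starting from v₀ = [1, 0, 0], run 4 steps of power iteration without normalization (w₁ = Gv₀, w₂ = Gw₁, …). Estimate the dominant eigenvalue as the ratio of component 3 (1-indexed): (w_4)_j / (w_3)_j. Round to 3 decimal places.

w1 = Gv₀ = ((-5)·1 + (-1)·0 + (-4)·0; (-1)·1 + (-2)·0 + 7·0; (-4)·1 + 7·0 + 2·0) = (-5, -1, -4)
w2 = Gw1 = ((-5)·(-5) + (-1)·(-1) + (-4)·(-4); (-1)·(-5) + (-2)·(-1) + 7·(-4); (-4)·(-5) + 7·(-1) + 2·(-4)) = (42, -21, 5)
w3 = Gw2 = (-209, 35, -305)
w4 = Gw3 = (2230, -1996, 471)
Ratio at component: 471 / -305 = -1.544

-1.544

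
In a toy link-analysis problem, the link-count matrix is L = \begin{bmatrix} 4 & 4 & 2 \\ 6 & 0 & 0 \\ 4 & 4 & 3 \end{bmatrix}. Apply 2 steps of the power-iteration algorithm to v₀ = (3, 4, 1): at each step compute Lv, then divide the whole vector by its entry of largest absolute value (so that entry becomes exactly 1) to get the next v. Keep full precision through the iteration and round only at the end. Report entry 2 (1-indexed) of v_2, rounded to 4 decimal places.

Lv0 = (30.00000, 18.00000, 31.00000); divide by 31.00000 → v1 = (0.96774, 0.58065, 1.00000)
Lv1 = (8.19355, 5.80645, 9.19355); divide by 9.19355 → v2 = (0.89123, 0.63158, 1.00000)
Requested entry of v2: 180/285 = 0.6316

0.6316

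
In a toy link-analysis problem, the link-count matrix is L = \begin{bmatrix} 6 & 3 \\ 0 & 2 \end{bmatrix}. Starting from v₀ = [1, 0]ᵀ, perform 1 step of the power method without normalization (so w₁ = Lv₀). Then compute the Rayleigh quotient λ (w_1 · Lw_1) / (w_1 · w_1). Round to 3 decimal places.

6.000

w1 = Lv₀ = (6·1 + 3·0; 0·1 + 2·0) = (6, 0)
Lw1 = (36, 0)
w1·Lw1 = 6·36 + 0·0 = 216; w1·w1 = 6·6 + 0·0 = 36
λ ≈ 216/36 = 6.000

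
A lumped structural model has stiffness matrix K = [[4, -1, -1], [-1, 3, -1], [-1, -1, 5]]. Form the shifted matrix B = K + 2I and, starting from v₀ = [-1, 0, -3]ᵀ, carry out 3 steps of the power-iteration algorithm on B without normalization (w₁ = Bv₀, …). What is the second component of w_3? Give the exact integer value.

358

B = K + 2I has rows (6, -1, -1); (-1, 5, -1); (-1, -1, 7)
w1 = Bv₀ = (-3, 4, -20)
w2 = Bw1 = (-2, 43, -141)
w3 = Bw2 = (86, 358, -1028)
Requested component of w3: 358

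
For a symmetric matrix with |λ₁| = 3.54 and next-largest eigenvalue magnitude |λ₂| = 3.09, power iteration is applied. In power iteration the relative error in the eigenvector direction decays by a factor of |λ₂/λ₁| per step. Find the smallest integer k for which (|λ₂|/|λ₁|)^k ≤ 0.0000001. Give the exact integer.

|λ₂/λ₁| = 3.09/3.54 = 0.87288
Need k ≥ ln(0.0000001) / ln(0.87288) = -16.1181 / -0.1360 ≈ 118.554
Smallest integer k satisfying the bound: 119

119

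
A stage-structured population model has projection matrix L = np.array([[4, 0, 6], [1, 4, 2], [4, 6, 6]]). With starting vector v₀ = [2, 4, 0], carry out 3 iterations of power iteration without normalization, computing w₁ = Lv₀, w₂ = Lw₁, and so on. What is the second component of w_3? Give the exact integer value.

1464

w1 = Lv₀ = (4·2 + 0·4 + 6·0; 1·2 + 4·4 + 2·0; 4·2 + 6·4 + 6·0) = (8, 18, 32)
w2 = Lw1 = (4·8 + 0·18 + 6·32; 1·8 + 4·18 + 2·32; 4·8 + 6·18 + 6·32) = (224, 144, 332)
w3 = Lw2 = (2888, 1464, 3752)
The requested component of w3 is 1464.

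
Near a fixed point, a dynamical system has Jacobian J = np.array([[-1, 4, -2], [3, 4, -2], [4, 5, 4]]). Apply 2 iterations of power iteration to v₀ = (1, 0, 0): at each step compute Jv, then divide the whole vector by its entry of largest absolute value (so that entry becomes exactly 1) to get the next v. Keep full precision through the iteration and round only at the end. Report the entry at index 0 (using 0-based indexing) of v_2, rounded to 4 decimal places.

0.1852

Jv0 = (-1.00000, 3.00000, 4.00000); divide by 4.00000 → v1 = (-0.25000, 0.75000, 1.00000)
Jv1 = (1.25000, 0.25000, 6.75000); divide by 6.75000 → v2 = (0.18519, 0.03704, 1.00000)
Requested entry of v2: 5/27 = 0.1852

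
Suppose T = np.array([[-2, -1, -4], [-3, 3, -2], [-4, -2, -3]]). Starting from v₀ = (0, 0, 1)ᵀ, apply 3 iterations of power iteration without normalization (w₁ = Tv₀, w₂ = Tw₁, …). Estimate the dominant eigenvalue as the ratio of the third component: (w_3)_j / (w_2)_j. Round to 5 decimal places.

λ ≈ -6.86207

w1 = Tv₀ = (-4, -2, -3)
w2 = Tw1 = (22, 12, 29)
w3 = Tw2 = (-172, -88, -199)
Ratio at component: -199 / 29 = -6.86207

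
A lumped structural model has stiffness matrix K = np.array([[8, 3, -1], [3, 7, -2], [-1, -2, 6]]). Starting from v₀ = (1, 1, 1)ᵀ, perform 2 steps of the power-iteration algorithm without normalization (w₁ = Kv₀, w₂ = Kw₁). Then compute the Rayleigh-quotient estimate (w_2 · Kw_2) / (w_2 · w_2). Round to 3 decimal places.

λ ≈ 10.768

w1 = Kv₀ = (8·1 + 3·1 + (-1)·1; 3·1 + 7·1 + (-2)·1; (-1)·1 + (-2)·1 + 6·1) = (10, 8, 3)
w2 = Kw1 = (8·10 + 3·8 + (-1)·3; 3·10 + 7·8 + (-2)·3; (-1)·10 + (-2)·8 + 6·3) = (101, 80, -8)
Kw2 = (1056, 879, -309)
w2·Kw2 = 101·1056 + 80·879 + (-8)·(-309) = 179448; w2·w2 = 101·101 + 80·80 + (-8)·(-8) = 16665
λ ≈ 179448/16665 = 10.768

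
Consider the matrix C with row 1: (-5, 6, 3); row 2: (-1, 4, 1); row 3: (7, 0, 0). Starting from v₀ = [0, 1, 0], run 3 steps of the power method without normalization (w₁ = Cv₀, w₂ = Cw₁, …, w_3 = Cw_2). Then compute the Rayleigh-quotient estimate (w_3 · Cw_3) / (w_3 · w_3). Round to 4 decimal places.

λ ≈ -3.5909

w1 = Cv₀ = ((-5)·0 + 6·1 + 3·0; (-1)·0 + 4·1 + 1·0; 7·0 + 0·1 + 0·0) = (6, 4, 0)
w2 = Cw1 = ((-5)·6 + 6·4 + 3·0; (-1)·6 + 4·4 + 1·0; 7·6 + 0·4 + 0·0) = (-6, 10, 42)
w3 = Cw2 = (216, 88, -42)
Cw3 = (-678, 94, 1512)
w3·Cw3 = 216·(-678) + 88·94 + (-42)·1512 = -201680; w3·w3 = 216·216 + 88·88 + (-42)·(-42) = 56164
λ ≈ -201680/56164 = -3.5909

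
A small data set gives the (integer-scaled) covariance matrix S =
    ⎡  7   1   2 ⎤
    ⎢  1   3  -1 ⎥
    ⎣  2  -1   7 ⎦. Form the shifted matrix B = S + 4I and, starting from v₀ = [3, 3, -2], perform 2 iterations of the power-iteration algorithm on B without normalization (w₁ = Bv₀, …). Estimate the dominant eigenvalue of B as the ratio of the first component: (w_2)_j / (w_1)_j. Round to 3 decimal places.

μ ≈ 10.625

B = S + 4I has rows (11, 1, 2); (1, 7, -1); (2, -1, 11)
w1 = Bv₀ = (32, 26, -19)
w2 = Bw1 = (340, 233, -171)
Ratio: 340/32 = 10.625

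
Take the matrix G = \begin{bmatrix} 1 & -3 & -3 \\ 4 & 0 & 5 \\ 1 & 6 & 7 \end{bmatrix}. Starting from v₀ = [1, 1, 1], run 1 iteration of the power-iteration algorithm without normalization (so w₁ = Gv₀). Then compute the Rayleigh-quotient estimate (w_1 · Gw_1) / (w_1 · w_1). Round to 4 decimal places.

λ ≈ 9.5298

w1 = Gv₀ = (-5, 9, 14)
Gw1 = (-74, 50, 147)
w1·Gw1 = (-5)·(-74) + 9·50 + 14·147 = 2878; w1·w1 = (-5)·(-5) + 9·9 + 14·14 = 302
λ ≈ 2878/302 = 9.5298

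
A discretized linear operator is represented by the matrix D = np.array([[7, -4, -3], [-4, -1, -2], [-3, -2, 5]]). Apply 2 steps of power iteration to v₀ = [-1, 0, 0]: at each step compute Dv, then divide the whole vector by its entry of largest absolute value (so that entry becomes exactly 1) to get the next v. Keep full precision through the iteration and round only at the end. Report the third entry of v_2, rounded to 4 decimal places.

-0.3784

Dv0 = (-7.00000, 4.00000, 3.00000); divide by -7.00000 → v1 = (1.00000, -0.57143, -0.42857)
Dv1 = (10.57143, -2.57143, -4.00000); divide by 10.57143 → v2 = (1.00000, -0.24324, -0.37838)
Requested entry of v2: 28/-74 = -0.3784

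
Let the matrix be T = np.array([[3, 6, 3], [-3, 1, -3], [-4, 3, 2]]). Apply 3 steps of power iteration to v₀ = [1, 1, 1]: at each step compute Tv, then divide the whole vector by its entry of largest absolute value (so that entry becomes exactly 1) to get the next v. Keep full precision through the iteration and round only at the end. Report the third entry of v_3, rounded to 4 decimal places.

0.6905

Tv0 = (12.00000, -5.00000, 1.00000); divide by 12.00000 → v1 = (1.00000, -0.41667, 0.08333)
Tv1 = (0.75000, -3.66667, -5.08333); divide by -5.08333 → v2 = (-0.14754, 0.72131, 1.00000)
Tv2 = (6.88525, -1.83607, 4.75410); divide by 6.88525 → v3 = (1.00000, -0.26667, 0.69048)
Requested entry of v3: -290/-420 = 0.6905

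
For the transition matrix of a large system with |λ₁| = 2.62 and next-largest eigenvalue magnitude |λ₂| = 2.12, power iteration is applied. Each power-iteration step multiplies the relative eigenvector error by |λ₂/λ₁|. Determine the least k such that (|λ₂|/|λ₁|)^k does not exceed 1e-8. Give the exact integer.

87

|λ₂/λ₁| = 2.12/2.62 = 0.80916
Need k ≥ ln(1e-8) / ln(0.80916) = -18.4207 / -0.2118 ≈ 86.989
Smallest integer k satisfying the bound: 87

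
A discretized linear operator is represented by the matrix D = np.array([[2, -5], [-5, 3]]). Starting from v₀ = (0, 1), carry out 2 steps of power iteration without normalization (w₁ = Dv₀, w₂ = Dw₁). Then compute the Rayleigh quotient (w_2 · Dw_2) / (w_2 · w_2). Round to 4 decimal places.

7.4217

w1 = Dv₀ = (2·0 + (-5)·1; (-5)·0 + 3·1) = (-5, 3)
w2 = Dw1 = (2·(-5) + (-5)·3; (-5)·(-5) + 3·3) = (-25, 34)
Dw2 = (-220, 227)
w2·Dw2 = (-25)·(-220) + 34·227 = 13218; w2·w2 = (-25)·(-25) + 34·34 = 1781
λ ≈ 13218/1781 = 7.4217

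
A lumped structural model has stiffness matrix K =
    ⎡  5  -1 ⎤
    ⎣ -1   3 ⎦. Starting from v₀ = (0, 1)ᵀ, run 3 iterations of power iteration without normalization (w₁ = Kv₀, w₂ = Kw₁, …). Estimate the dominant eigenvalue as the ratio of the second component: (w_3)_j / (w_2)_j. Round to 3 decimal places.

w1 = Kv₀ = (-1, 3)
w2 = Kw1 = (-8, 10)
w3 = Kw2 = (-50, 38)
Ratio at component: 38 / 10 = 3.800

3.800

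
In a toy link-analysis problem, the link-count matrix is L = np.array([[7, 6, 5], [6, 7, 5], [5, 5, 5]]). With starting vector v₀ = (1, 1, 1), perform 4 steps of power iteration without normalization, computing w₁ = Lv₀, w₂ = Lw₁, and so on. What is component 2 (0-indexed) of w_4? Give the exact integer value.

74745

w1 = Lv₀ = (18, 18, 15)
w2 = Lw1 = (309, 309, 255)
w3 = Lw2 = (5292, 5292, 4365)
w4 = Lw3 = (90621, 90621, 74745)
The requested component of w4 is 74745.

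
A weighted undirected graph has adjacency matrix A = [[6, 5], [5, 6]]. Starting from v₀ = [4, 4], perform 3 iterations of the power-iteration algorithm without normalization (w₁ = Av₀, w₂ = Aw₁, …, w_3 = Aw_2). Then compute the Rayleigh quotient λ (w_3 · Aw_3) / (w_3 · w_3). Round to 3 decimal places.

11.000

w1 = Av₀ = (6·4 + 5·4; 5·4 + 6·4) = (44, 44)
w2 = Aw1 = (6·44 + 5·44; 5·44 + 6·44) = (484, 484)
w3 = Aw2 = (5324, 5324)
Aw3 = (58564, 58564)
w3·Aw3 = 5324·58564 + 5324·58564 = 623589472; w3·w3 = 5324·5324 + 5324·5324 = 56689952
λ ≈ 623589472/56689952 = 11.000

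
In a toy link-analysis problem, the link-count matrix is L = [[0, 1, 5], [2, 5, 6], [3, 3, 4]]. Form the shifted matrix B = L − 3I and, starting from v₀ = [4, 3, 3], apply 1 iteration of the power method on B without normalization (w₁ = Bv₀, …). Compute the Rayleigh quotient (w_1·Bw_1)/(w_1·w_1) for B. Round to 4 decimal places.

6.8191

B = L − 3I has rows (-3, 1, 5); (2, 2, 6); (3, 3, 1)
w1 = Bv₀ = ((-3)·4 + 1·3 + 5·3; 2·4 + 2·3 + 6·3; 3·4 + 3·3 + 1·3) = (6, 32, 24)
Bw1 = (134, 220, 138)
w1·Bw1 = 11156; w1·w1 = 1636; μ ≈ 11156/1636 = 6.8191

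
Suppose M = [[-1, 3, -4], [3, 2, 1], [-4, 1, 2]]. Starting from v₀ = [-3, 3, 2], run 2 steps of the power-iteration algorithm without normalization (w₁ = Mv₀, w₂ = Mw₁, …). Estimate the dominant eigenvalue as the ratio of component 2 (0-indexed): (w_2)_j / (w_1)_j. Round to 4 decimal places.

λ ≈ 1.1053

w1 = Mv₀ = ((-1)·(-3) + 3·3 + (-4)·2; 3·(-3) + 2·3 + 1·2; (-4)·(-3) + 1·3 + 2·2) = (4, -1, 19)
w2 = Mw1 = ((-1)·4 + 3·(-1) + (-4)·19; 3·4 + 2·(-1) + 1·19; (-4)·4 + 1·(-1) + 2·19) = (-83, 29, 21)
Ratio at component: 21 / 19 = 1.1053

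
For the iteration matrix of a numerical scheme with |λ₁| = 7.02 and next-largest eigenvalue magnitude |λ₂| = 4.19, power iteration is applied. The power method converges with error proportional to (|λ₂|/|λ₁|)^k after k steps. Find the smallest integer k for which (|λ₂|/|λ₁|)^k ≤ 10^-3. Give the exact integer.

|λ₂/λ₁| = 4.19/7.02 = 0.59687
Need k ≥ ln(10^-3) / ln(0.59687) = -6.9078 / -0.5161 ≈ 13.386
Smallest integer k satisfying the bound: 14

14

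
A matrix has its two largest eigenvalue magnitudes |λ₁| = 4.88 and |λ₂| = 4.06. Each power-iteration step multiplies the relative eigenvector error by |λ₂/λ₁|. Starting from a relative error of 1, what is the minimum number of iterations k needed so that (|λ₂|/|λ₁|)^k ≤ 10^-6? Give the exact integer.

76

|λ₂/λ₁| = 4.06/4.88 = 0.83197
Need k ≥ ln(10^-6) / ln(0.83197) = -13.8155 / -0.1840 ≈ 75.100
Smallest integer k satisfying the bound: 76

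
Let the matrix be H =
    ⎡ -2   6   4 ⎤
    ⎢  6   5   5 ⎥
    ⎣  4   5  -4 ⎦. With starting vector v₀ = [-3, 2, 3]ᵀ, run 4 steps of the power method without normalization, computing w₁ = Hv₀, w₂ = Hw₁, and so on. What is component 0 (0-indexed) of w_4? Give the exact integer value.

2632

w1 = Hv₀ = ((-2)·(-3) + 6·2 + 4·3; 6·(-3) + 5·2 + 5·3; 4·(-3) + 5·2 + (-4)·3) = (30, 7, -14)
w2 = Hw1 = ((-2)·30 + 6·7 + 4·(-14); 6·30 + 5·7 + 5·(-14); 4·30 + 5·7 + (-4)·(-14)) = (-74, 145, 211)
w3 = Hw2 = (1862, 1336, -415)
w4 = Hw3 = (2632, 15777, 15788)
The requested component of w4 is 2632.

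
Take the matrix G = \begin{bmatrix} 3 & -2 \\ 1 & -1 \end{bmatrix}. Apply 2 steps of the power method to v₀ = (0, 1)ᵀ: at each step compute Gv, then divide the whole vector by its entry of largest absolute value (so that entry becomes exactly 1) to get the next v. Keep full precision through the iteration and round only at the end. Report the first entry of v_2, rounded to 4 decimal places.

Gv0 = (-2.00000, -1.00000); divide by -2.00000 → v1 = (1.00000, 0.50000)
Gv1 = (2.00000, 0.50000); divide by 2.00000 → v2 = (1.00000, 0.25000)
Requested entry of v2: -4/-4 = 1.0000

1.0000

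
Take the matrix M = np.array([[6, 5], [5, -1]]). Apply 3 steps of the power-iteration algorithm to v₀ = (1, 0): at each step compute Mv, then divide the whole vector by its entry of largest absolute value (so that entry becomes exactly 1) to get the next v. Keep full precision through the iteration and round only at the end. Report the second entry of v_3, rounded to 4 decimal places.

Mv0 = (6.00000, 5.00000); divide by 6.00000 → v1 = (1.00000, 0.83333)
Mv1 = (10.16667, 4.16667); divide by 10.16667 → v2 = (1.00000, 0.40984)
Mv2 = (8.04918, 4.59016); divide by 8.04918 → v3 = (1.00000, 0.57026)
Requested entry of v3: 280/491 = 0.5703

0.5703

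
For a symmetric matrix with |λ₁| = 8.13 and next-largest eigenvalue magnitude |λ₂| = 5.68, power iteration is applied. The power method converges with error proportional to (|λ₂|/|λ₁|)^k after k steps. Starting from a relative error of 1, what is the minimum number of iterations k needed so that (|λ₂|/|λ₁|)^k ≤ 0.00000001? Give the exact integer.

52

|λ₂/λ₁| = 5.68/8.13 = 0.69865
Need k ≥ ln(0.00000001) / ln(0.69865) = -18.4207 / -0.3586 ≈ 51.367
Smallest integer k satisfying the bound: 52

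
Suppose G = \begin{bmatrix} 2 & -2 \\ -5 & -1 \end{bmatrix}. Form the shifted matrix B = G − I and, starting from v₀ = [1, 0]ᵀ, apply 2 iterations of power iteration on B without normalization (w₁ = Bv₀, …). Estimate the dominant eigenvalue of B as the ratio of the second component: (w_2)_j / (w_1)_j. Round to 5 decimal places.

B = G − I has rows (1, -2); (-5, -2)
w1 = Bv₀ = (1·1 + (-2)·0; (-5)·1 + (-2)·0) = (1, -5)
w2 = Bw1 = (1·1 + (-2)·(-5); (-5)·1 + (-2)·(-5)) = (11, 5)
Ratio: 5/-5 = -1.00000

-1.00000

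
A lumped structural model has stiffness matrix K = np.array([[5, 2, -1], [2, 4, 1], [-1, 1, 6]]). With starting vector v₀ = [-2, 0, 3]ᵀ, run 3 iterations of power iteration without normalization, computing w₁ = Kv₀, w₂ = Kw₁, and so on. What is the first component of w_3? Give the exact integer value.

w1 = Kv₀ = (5·(-2) + 2·0 + (-1)·3; 2·(-2) + 4·0 + 1·3; (-1)·(-2) + 1·0 + 6·3) = (-13, -1, 20)
w2 = Kw1 = (5·(-13) + 2·(-1) + (-1)·20; 2·(-13) + 4·(-1) + 1·20; (-1)·(-13) + 1·(-1) + 6·20) = (-87, -10, 132)
w3 = Kw2 = (-587, -82, 869)
The requested component of w3 is -587.

-587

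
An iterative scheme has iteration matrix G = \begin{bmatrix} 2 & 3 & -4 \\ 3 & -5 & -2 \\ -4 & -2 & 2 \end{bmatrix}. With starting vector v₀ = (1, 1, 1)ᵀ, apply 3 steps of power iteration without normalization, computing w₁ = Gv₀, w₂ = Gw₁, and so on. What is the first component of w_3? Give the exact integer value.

121

w1 = Gv₀ = (2·1 + 3·1 + (-4)·1; 3·1 + (-5)·1 + (-2)·1; (-4)·1 + (-2)·1 + 2·1) = (1, -4, -4)
w2 = Gw1 = (2·1 + 3·(-4) + (-4)·(-4); 3·1 + (-5)·(-4) + (-2)·(-4); (-4)·1 + (-2)·(-4) + 2·(-4)) = (6, 31, -4)
w3 = Gw2 = (121, -129, -94)
The requested component of w3 is 121.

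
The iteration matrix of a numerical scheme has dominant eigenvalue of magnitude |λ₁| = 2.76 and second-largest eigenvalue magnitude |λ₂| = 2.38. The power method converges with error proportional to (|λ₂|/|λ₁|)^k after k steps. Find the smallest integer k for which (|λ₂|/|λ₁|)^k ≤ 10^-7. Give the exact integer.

109

|λ₂/λ₁| = 2.38/2.76 = 0.86232
Need k ≥ ln(10^-7) / ln(0.86232) = -16.1181 / -0.1481 ≈ 108.810
Smallest integer k satisfying the bound: 109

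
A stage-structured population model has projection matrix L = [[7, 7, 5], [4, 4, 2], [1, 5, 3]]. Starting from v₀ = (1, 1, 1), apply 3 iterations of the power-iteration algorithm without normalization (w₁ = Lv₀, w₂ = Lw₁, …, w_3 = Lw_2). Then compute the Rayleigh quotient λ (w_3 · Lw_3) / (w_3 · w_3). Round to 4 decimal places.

12.7326

w1 = Lv₀ = (7·1 + 7·1 + 5·1; 4·1 + 4·1 + 2·1; 1·1 + 5·1 + 3·1) = (19, 10, 9)
w2 = Lw1 = (7·19 + 7·10 + 5·9; 4·19 + 4·10 + 2·9; 1·19 + 5·10 + 3·9) = (248, 134, 96)
w3 = Lw2 = (3154, 1720, 1206)
Lw3 = (40148, 21908, 15372)
w3·Lw3 = 3154·40148 + 1720·21908 + 1206·15372 = 182847184; w3·w3 = 3154·3154 + 1720·1720 + 1206·1206 = 14360552
λ ≈ 182847184/14360552 = 12.7326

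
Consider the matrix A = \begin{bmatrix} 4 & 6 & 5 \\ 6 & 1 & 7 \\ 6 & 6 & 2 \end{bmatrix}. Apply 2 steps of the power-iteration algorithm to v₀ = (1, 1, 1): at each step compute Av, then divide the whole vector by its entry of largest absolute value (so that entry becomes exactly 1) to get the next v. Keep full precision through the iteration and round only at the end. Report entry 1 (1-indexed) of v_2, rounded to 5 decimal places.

Av0 = (15.000000, 14.000000, 14.000000); divide by 15.000000 → v1 = (1.000000, 0.933333, 0.933333)
Av1 = (14.266667, 13.466667, 13.466667); divide by 14.266667 → v2 = (1.000000, 0.943925, 0.943925)
Requested entry of v2: 214/214 = 1.00000

1.00000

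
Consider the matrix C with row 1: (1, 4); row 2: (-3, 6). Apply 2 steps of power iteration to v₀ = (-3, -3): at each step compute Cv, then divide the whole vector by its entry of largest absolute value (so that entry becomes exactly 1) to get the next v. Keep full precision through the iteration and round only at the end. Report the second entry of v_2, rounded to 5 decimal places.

Cv0 = (-15.000000, -9.000000); divide by -15.000000 → v1 = (1.000000, 0.600000)
Cv1 = (3.400000, 0.600000); divide by 3.400000 → v2 = (1.000000, 0.176471)
Requested entry of v2: -9/-51 = 0.17647

0.17647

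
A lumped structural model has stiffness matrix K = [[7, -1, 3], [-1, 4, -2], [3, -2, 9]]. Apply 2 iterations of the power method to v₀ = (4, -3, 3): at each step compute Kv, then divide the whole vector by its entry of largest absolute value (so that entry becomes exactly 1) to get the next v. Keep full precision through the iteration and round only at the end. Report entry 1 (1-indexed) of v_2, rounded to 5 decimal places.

0.76801

Kv0 = (40.000000, -22.000000, 45.000000); divide by 45.000000 → v1 = (0.888889, -0.488889, 1.000000)
Kv1 = (9.711111, -4.844444, 12.644444); divide by 12.644444 → v2 = (0.768014, -0.383128, 1.000000)
Requested entry of v2: 437/569 = 0.76801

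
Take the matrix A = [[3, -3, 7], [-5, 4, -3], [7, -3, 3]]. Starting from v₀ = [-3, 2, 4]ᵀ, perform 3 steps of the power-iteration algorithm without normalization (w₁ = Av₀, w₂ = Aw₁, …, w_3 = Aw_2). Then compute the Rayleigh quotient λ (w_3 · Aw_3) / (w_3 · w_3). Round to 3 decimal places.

λ ≈ 10.439

w1 = Av₀ = (3·(-3) + (-3)·2 + 7·4; (-5)·(-3) + 4·2 + (-3)·4; 7·(-3) + (-3)·2 + 3·4) = (13, 11, -15)
w2 = Aw1 = (3·13 + (-3)·11 + 7·(-15); (-5)·13 + 4·11 + (-3)·(-15); 7·13 + (-3)·11 + 3·(-15)) = (-99, 24, 13)
w3 = Aw2 = (-278, 552, -726)
Aw3 = (-7572, 5776, -5780)
w3·Aw3 = (-278)·(-7572) + 552·5776 + (-726)·(-5780) = 9489648; w3·w3 = (-278)·(-278) + 552·552 + (-726)·(-726) = 909064
λ ≈ 9489648/909064 = 10.439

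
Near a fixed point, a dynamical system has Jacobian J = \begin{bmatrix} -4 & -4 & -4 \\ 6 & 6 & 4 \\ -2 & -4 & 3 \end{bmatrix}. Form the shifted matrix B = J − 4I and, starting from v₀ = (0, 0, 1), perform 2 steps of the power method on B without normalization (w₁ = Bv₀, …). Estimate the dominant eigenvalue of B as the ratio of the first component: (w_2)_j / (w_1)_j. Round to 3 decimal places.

B = J − 4I has rows (-8, -4, -4); (6, 2, 4); (-2, -4, -1)
w1 = Bv₀ = ((-8)·0 + (-4)·0 + (-4)·1; 6·0 + 2·0 + 4·1; (-2)·0 + (-4)·0 + (-1)·1) = (-4, 4, -1)
w2 = Bw1 = ((-8)·(-4) + (-4)·4 + (-4)·(-1); 6·(-4) + 2·4 + 4·(-1); (-2)·(-4) + (-4)·4 + (-1)·(-1)) = (20, -20, -7)
Ratio: 20/-4 = -5.000

-5.000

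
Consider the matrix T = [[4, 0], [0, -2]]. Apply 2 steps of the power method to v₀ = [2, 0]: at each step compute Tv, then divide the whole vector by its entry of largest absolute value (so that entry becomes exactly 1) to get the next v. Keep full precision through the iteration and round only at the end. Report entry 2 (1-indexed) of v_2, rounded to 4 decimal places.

Tv0 = (8.00000, 0.00000); divide by 8.00000 → v1 = (1.00000, 0.00000)
Tv1 = (4.00000, 0.00000); divide by 4.00000 → v2 = (1.00000, 0.00000)
Requested entry of v2: 0/32 = 0.0000

0.0000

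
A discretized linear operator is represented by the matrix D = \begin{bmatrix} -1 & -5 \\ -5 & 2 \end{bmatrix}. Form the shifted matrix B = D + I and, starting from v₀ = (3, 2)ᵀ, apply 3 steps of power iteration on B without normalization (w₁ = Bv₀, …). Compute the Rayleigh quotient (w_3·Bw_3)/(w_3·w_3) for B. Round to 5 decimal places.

B = D + I has rows (0, -5); (-5, 3)
w1 = Bv₀ = (0·3 + (-5)·2; (-5)·3 + 3·2) = (-10, -9)
w2 = Bw1 = (0·(-10) + (-5)·(-9); (-5)·(-10) + 3·(-9)) = (45, 23)
w3 = Bw2 = (-115, -156)
Bw3 = (780, 107)
w3·Bw3 = -106392; w3·w3 = 37561; μ ≈ -106392/37561 = -2.83251

-2.83251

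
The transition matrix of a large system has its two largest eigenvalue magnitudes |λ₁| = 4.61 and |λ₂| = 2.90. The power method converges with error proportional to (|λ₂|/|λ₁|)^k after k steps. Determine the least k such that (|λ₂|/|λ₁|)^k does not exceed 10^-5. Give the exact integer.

|λ₂/λ₁| = 2.90/4.61 = 0.62907
Need k ≥ ln(10^-5) / ln(0.62907) = -11.5129 / -0.4635 ≈ 24.838
Smallest integer k satisfying the bound: 25

25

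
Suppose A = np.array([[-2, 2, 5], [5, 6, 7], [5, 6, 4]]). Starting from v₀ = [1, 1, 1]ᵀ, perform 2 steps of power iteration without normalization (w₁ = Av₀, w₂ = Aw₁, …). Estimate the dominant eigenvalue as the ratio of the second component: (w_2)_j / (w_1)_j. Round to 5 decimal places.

w1 = Av₀ = ((-2)·1 + 2·1 + 5·1; 5·1 + 6·1 + 7·1; 5·1 + 6·1 + 4·1) = (5, 18, 15)
w2 = Aw1 = ((-2)·5 + 2·18 + 5·15; 5·5 + 6·18 + 7·15; 5·5 + 6·18 + 4·15) = (101, 238, 193)
Ratio at component: 238 / 18 = 13.22222

13.22222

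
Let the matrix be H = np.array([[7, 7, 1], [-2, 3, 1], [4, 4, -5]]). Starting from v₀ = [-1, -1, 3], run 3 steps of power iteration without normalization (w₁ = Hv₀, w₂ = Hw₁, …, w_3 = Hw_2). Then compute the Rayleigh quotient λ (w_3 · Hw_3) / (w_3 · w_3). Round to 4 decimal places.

w1 = Hv₀ = (-11, 2, -23)
w2 = Hw1 = (-86, 5, 79)
w3 = Hw2 = (-488, 266, -719)
Hw3 = (-2273, 1055, 2707)
w3·Hw3 = (-488)·(-2273) + 266·1055 + (-719)·2707 = -556479; w3·w3 = (-488)·(-488) + 266·266 + (-719)·(-719) = 825861
λ ≈ -556479/825861 = -0.6738

-0.6738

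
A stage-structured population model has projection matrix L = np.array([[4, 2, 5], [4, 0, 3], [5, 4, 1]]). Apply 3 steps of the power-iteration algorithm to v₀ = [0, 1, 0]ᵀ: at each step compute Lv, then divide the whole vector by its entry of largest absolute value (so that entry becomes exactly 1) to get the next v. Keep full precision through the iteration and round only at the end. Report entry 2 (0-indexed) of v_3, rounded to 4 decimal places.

Lv0 = (2.00000, 0.00000, 4.00000); divide by 4.00000 → v1 = (0.50000, 0.00000, 1.00000)
Lv1 = (7.00000, 5.00000, 3.50000); divide by 7.00000 → v2 = (1.00000, 0.71429, 0.50000)
Lv2 = (7.92857, 5.50000, 8.35714); divide by 8.35714 → v3 = (0.94872, 0.65812, 1.00000)
Requested entry of v3: 234/234 = 1.0000

1.0000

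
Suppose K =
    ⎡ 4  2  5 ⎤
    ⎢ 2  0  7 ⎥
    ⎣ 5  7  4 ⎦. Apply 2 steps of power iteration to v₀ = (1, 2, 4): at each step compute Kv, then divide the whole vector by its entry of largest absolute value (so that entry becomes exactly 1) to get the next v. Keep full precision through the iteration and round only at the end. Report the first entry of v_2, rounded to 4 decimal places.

Kv0 = (28.00000, 30.00000, 35.00000); divide by 35.00000 → v1 = (0.80000, 0.85714, 1.00000)
Kv1 = (9.91429, 8.60000, 14.00000); divide by 14.00000 → v2 = (0.70816, 0.61429, 1.00000)
Requested entry of v2: 347/490 = 0.7082

0.7082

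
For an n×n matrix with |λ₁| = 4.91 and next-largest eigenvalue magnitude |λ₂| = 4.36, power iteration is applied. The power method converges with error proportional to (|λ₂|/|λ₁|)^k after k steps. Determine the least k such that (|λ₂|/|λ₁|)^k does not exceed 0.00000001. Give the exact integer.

|λ₂/λ₁| = 4.36/4.91 = 0.88798
Need k ≥ ln(0.00000001) / ln(0.88798) = -18.4207 / -0.1188 ≈ 155.054
Smallest integer k satisfying the bound: 156

156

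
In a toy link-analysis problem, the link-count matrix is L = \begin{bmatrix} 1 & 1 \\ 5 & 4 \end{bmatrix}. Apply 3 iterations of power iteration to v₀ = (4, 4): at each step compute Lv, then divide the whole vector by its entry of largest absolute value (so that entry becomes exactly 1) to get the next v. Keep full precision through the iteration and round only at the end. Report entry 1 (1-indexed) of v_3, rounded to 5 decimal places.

0.23849

Lv0 = (8.000000, 36.000000); divide by 36.000000 → v1 = (0.222222, 1.000000)
Lv1 = (1.222222, 5.111111); divide by 5.111111 → v2 = (0.239130, 1.000000)
Lv2 = (1.239130, 5.195652); divide by 5.195652 → v3 = (0.238494, 1.000000)
Requested entry of v3: 228/956 = 0.23849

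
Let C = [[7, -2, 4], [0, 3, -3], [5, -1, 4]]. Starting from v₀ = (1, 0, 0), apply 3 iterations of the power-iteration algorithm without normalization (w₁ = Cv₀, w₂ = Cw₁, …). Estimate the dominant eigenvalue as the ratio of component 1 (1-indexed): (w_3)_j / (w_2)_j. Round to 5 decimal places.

λ ≈ 10.62319

w1 = Cv₀ = (7·1 + (-2)·0 + 4·0; 0·1 + 3·0 + (-3)·0; 5·1 + (-1)·0 + 4·0) = (7, 0, 5)
w2 = Cw1 = (7·7 + (-2)·0 + 4·5; 0·7 + 3·0 + (-3)·5; 5·7 + (-1)·0 + 4·5) = (69, -15, 55)
w3 = Cw2 = (733, -210, 580)
Ratio at component: 733 / 69 = 10.62319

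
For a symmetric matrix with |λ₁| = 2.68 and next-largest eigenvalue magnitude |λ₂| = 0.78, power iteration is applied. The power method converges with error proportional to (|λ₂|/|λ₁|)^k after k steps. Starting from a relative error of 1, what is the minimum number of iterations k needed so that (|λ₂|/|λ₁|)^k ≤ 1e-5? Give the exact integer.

|λ₂/λ₁| = 0.78/2.68 = 0.29104
Need k ≥ ln(1e-5) / ln(0.29104) = -11.5129 / -1.2343 ≈ 9.328
Smallest integer k satisfying the bound: 10

10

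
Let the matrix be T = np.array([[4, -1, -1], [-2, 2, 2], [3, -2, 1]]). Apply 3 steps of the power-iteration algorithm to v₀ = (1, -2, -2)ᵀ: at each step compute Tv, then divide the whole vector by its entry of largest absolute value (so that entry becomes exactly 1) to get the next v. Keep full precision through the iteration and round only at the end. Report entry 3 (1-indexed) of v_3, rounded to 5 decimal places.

Tv0 = (8.000000, -10.000000, 5.000000); divide by -10.000000 → v1 = (-0.800000, 1.000000, -0.500000)
Tv1 = (-3.700000, 2.600000, -4.900000); divide by -4.900000 → v2 = (0.755102, -0.530612, 1.000000)
Tv2 = (2.551020, -0.571429, 4.326531); divide by 4.326531 → v3 = (0.589623, -0.132075, 1.000000)
Requested entry of v3: 212/212 = 1.00000

1.00000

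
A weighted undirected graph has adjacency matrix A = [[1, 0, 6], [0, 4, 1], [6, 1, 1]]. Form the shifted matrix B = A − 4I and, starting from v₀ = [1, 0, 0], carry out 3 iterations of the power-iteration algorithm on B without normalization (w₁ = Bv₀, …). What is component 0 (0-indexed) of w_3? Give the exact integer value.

B = A − 4I has rows (-3, 0, 6); (0, 0, 1); (6, 1, -3)
w1 = Bv₀ = ((-3)·1 + 0·0 + 6·0; 0·1 + 0·0 + 1·0; 6·1 + 1·0 + (-3)·0) = (-3, 0, 6)
w2 = Bw1 = ((-3)·(-3) + 0·0 + 6·6; 0·(-3) + 0·0 + 1·6; 6·(-3) + 1·0 + (-3)·6) = (45, 6, -36)
w3 = Bw2 = (-351, -36, 384)
Requested component of w3: -351

-351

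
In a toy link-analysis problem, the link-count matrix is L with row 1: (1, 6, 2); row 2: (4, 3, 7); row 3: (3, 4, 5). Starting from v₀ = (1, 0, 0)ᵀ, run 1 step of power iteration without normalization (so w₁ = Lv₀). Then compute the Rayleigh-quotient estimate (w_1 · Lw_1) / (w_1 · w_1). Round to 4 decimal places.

10.8077

w1 = Lv₀ = (1, 4, 3)
Lw1 = (31, 37, 34)
w1·Lw1 = 1·31 + 4·37 + 3·34 = 281; w1·w1 = 1·1 + 4·4 + 3·3 = 26
λ ≈ 281/26 = 10.8077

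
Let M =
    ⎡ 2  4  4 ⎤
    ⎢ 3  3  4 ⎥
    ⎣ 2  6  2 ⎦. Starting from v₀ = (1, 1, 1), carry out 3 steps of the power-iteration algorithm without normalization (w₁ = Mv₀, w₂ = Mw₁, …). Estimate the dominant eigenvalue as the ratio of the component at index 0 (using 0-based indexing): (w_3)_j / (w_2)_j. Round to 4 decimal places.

w1 = Mv₀ = (2·1 + 4·1 + 4·1; 3·1 + 3·1 + 4·1; 2·1 + 6·1 + 2·1) = (10, 10, 10)
w2 = Mw1 = (2·10 + 4·10 + 4·10; 3·10 + 3·10 + 4·10; 2·10 + 6·10 + 2·10) = (100, 100, 100)
w3 = Mw2 = (1000, 1000, 1000)
Ratio at component: 1000 / 100 = 10.0000

λ ≈ 10.0000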